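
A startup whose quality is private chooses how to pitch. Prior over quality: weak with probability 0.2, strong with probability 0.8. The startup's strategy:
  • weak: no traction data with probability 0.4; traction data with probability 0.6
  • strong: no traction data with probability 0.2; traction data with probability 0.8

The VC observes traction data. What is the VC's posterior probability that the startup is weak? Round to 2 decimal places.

0.16

P(traction data) = 0.2·0.6 + 0.8·0.8 = 0.76
P(weak | traction data) = (0.2·0.6) / 0.76 = 0.12 / 0.76 = 0.157895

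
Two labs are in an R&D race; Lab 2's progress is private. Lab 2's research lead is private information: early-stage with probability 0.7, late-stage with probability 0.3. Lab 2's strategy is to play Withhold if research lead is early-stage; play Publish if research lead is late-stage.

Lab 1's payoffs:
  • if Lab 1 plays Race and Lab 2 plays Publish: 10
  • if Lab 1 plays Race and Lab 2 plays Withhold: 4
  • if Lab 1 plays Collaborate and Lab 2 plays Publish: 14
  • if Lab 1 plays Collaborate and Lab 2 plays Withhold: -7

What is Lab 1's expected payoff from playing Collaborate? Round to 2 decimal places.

E[Collaborate] = 0.7·(-7) + 0.3·14 = (-4.9) + 4.2 = -0.7

-0.70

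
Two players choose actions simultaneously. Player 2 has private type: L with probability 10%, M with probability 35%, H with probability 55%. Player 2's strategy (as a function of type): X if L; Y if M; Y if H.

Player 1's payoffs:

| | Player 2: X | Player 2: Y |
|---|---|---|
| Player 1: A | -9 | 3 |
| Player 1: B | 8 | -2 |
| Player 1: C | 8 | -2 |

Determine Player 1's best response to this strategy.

A

E[A] = 0.1·(-9) + 0.35·(3) + 0.55·(3) = 1.8
E[B] = 0.1·(8) + 0.35·(-2) + 0.55·(-2) = -1
E[C] = 0.1·(8) + 0.35·(-2) + 0.55·(-2) = -1
Best response: A (1.8 is the largest).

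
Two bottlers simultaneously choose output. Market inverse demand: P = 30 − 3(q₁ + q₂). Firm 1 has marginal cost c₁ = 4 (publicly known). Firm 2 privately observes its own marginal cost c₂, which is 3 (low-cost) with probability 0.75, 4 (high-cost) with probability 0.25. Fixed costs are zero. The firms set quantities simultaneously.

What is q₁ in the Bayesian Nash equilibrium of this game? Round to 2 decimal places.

Type-c best response for Firm 2: q₂(c) = (30 − c)/6 − q₁/2.
Firm 1 maximizes expected profit; its first-order condition is 30 − 6q₁ − 3E[q₂] − 4 = 0.
Substituting E[q₂] and solving: E[c₂] = 3.25, so q₁ = (30 − 2·4 + 3.25)/9 = 2.80556.

2.81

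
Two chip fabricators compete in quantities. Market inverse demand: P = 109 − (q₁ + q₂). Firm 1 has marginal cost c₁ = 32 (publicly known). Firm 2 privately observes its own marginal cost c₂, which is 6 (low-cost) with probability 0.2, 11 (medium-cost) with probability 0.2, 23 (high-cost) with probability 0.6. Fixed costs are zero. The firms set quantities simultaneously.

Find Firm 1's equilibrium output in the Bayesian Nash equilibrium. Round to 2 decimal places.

20.73

Each type of Firm 2 best-responds to q₁; Firm 1 best-responds to the expected q₂ over Firm 2's types.
Firm 2 with cost c maximizes (109 − (q₁+q₂) − c)·q₂, giving q₂(c) = (109 − c − q₁)/2.
E[c₂] = 0.2·6 + 0.2·11 + 0.6·23 = 17.2
Firm 1's FOC against E[q₂] yields q₁ = (109 − 2·32 + E[c₂])/3 = (109 − 64 + 17.2)/3 = 20.7333.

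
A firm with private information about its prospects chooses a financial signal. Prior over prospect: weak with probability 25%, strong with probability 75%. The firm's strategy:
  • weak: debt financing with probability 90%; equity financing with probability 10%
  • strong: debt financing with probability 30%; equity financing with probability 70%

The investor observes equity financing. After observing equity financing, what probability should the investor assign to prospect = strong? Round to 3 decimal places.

0.955

Apply Bayes' rule using the sender's strategy as the likelihood.
P(equity financing) = 0.25·0.1 + 0.75·0.7 = 0.55
P(strong | equity financing) = (0.75·0.7) / 0.55 = 0.525 / 0.55 = 0.954545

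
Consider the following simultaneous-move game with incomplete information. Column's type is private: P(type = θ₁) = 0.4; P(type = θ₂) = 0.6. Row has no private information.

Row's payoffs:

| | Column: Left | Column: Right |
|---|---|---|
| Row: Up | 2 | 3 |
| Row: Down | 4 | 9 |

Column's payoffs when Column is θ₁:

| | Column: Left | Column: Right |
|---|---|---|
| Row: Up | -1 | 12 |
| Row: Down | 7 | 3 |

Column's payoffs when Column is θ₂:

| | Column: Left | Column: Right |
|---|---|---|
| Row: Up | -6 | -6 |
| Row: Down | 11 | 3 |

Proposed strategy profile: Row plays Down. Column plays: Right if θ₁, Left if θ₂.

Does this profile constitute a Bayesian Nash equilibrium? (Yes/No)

A profile is a BNE iff every type of every player is best-responding given beliefs about the other side.
Row plays Down: E[Down] = 0.4·(9) + 0.6·(4) = 6; E[Up] = 2.4. Best-responding. ✓
Column (type θ₁), facing Down: Left gives 7, Right gives 3. Proposed Right is not best — profitable deviation exists. ✗
Column (type θ₂), facing Down: Left gives 11, Right gives 3. Proposed Left is best. ✓

No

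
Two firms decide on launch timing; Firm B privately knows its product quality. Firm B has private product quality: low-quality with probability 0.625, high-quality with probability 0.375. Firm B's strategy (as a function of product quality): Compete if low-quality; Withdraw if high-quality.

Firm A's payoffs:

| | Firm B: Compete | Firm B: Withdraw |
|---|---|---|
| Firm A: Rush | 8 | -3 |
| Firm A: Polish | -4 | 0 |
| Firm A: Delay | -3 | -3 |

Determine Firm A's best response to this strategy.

Rush

E[Rush] = 0.625·(8) + 0.375·(-3) = 3.875
E[Polish] = 0.625·(-4) + 0.375·(0) = -2.5
E[Delay] = 0.625·(-3) + 0.375·(-3) = -3
Best response: Rush (3.875 is the largest).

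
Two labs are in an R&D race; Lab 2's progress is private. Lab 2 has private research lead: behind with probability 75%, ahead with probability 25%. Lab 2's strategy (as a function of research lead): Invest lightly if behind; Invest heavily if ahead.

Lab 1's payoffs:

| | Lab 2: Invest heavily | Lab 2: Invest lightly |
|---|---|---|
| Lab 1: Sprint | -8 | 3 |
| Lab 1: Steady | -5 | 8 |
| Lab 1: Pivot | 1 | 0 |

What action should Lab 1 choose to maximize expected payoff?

Steady

E[Sprint] = 0.75·(3) + 0.25·(-8) = 0.25
E[Steady] = 0.75·(8) + 0.25·(-5) = 4.75
E[Pivot] = 0.75·(0) + 0.25·(1) = 0.25
Best response: Steady (4.75 is the largest).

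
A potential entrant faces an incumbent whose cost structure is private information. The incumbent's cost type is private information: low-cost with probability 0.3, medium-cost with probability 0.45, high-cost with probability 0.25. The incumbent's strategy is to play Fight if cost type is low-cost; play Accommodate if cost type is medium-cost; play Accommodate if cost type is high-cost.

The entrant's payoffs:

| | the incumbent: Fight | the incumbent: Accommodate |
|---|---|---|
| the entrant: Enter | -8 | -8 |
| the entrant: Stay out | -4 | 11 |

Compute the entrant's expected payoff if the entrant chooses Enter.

E[Enter] = 0.3·(-8) + 0.45·(-8) + 0.25·(-8) = (-2.4) + (-3.6) + (-2) = -8

-8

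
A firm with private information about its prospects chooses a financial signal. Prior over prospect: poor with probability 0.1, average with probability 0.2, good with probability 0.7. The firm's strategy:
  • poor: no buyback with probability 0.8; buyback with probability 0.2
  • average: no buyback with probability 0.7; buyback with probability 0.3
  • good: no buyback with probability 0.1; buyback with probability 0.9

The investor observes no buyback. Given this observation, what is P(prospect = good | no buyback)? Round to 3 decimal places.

0.241

Apply Bayes' rule using the sender's strategy as the likelihood.
P(no buyback) = 0.1·0.8 + 0.2·0.7 + 0.7·0.1 = 0.29
P(good | no buyback) = (0.7·0.1) / 0.29 = 0.07 / 0.29 = 0.241379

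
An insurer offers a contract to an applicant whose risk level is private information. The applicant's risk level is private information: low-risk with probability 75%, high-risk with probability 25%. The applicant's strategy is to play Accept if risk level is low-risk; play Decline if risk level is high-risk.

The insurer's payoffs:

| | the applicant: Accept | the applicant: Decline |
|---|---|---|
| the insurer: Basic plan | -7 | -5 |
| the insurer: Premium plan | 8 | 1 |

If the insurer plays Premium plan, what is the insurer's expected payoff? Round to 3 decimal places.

6.250

Take the expectation over the applicant's risk level, weighting each type's action by its prior probability.
E[Premium plan] = 0.75·8 + 0.25·1 = 6 + 0.25 = 6.25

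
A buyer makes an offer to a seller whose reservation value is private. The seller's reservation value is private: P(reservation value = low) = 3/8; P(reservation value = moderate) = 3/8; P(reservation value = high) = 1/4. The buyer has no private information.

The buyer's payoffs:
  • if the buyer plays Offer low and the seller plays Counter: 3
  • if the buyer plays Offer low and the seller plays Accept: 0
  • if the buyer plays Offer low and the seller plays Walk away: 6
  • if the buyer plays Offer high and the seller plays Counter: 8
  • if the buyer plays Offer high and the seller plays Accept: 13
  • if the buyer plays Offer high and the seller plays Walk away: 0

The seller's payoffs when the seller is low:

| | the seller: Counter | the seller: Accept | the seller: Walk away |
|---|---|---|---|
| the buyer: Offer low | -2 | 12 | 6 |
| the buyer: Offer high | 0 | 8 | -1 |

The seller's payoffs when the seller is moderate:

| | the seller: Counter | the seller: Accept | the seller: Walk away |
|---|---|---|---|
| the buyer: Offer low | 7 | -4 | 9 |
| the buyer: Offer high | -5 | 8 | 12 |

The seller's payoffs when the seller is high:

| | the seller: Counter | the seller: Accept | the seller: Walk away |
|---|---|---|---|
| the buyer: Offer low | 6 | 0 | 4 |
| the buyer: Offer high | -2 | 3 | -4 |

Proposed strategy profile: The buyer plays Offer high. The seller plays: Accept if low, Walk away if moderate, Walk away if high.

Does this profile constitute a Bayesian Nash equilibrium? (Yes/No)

The buyer plays Offer high: E[Offer high] = 3/8·(13) + 3/8·(0) + 1/4·(0) = 39/8; E[Offer low] = 15/4. Best-responding. ✓
The seller (reservation value low), facing Offer high: Counter gives 0, Accept gives 8, Walk away gives -1. Proposed Accept is best. ✓
The seller (reservation value moderate), facing Offer high: Counter gives -5, Accept gives 8, Walk away gives 12. Proposed Walk away is best. ✓
The seller (reservation value high), facing Offer high: Counter gives -2, Accept gives 3, Walk away gives -4. Proposed Walk away is not best — profitable deviation exists. ✗

No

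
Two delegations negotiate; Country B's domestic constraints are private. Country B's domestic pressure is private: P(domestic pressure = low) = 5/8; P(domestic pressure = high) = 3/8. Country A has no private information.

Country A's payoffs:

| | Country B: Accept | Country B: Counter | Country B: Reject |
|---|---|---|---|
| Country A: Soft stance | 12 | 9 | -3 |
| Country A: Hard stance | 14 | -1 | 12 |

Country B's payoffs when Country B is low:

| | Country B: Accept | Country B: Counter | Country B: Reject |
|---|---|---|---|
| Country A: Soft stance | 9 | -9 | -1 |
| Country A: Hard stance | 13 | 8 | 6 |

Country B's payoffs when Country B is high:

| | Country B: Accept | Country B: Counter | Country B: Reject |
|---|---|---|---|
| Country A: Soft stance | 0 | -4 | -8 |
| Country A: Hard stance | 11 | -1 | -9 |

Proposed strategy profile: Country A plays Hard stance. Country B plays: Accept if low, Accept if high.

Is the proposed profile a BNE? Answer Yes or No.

Yes

A profile is a BNE iff every type of every player is best-responding given beliefs about the other side.
Country A plays Hard stance: E[Hard stance] = 5/8·(14) + 3/8·(14) = 14; E[Soft stance] = 12. Best-responding. ✓
Country B (domestic pressure low), facing Hard stance: Accept gives 13, Counter gives 8, Reject gives 6. Proposed Accept is best. ✓
Country B (domestic pressure high), facing Hard stance: Accept gives 11, Counter gives -1, Reject gives -9. Proposed Accept is best. ✓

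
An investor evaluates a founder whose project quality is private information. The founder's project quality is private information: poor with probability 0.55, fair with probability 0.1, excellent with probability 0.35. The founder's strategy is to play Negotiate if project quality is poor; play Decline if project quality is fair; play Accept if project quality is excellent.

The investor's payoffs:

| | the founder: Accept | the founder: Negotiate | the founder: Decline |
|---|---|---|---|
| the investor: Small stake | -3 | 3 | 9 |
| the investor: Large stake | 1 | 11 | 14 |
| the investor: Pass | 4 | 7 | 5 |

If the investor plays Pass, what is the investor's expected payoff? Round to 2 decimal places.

5.75

E[Pass] = 0.55·7 + 0.1·5 + 0.35·4 = 3.85 + 0.5 + 1.4 = 5.75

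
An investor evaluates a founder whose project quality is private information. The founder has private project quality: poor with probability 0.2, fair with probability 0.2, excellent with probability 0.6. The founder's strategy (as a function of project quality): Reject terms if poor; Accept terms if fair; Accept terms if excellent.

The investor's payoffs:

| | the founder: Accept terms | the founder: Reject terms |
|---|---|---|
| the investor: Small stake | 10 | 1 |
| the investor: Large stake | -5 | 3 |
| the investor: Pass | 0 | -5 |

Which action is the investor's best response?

E[Small stake] = 0.2·(1) + 0.2·(10) + 0.6·(10) = 8.2
E[Large stake] = 0.2·(3) + 0.2·(-5) + 0.6·(-5) = -3.4
E[Pass] = 0.2·(-5) + 0.2·(0) + 0.6·(0) = -1
Best response: Small stake (8.2 is the largest).

Small stake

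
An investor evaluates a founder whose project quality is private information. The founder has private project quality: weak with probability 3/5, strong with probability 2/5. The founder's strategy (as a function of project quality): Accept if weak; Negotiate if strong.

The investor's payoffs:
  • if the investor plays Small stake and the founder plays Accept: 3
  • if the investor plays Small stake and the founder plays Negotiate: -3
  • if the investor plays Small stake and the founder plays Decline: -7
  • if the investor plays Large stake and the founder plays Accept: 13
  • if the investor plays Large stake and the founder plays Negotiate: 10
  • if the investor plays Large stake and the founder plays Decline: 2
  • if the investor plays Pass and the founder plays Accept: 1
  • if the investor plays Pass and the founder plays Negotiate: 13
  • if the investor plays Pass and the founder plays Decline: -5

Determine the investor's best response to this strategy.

Large stake

E[Small stake] = 3/5·(3) + 2/5·(-3) = 3/5
E[Large stake] = 3/5·(13) + 2/5·(10) = 59/5
E[Pass] = 3/5·(1) + 2/5·(13) = 29/5
Best response: Large stake (59/5 is the largest).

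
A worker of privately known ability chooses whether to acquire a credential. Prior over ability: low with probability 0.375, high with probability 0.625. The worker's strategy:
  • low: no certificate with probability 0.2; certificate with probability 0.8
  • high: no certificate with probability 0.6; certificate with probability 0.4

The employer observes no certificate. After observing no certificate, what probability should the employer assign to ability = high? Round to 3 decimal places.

P(no certificate) = 0.375·0.2 + 0.625·0.6 = 0.45
P(high | no certificate) = (0.625·0.6) / 0.45 = 0.375 / 0.45 = 0.833333

0.833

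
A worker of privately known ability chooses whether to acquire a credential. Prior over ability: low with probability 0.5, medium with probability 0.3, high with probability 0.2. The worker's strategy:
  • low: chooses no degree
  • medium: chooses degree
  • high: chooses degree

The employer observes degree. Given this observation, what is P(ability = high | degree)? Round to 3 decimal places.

P(degree) = 0.5·0 + 0.3·1 + 0.2·1 = 0.5
P(high | degree) = (0.2·1) / 0.5 = 0.2 / 0.5 = 0.4

0.400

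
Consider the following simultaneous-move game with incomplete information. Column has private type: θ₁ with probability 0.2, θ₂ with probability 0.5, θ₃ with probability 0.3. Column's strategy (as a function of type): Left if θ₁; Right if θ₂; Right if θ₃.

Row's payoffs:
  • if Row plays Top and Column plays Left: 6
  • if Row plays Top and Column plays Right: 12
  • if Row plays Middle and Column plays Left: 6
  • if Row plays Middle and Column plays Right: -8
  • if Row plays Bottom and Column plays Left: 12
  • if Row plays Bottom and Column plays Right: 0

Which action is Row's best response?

E[Top] = 0.2·(6) + 0.5·(12) + 0.3·(12) = 10.8
E[Middle] = 0.2·(6) + 0.5·(-8) + 0.3·(-8) = -5.2
E[Bottom] = 0.2·(12) + 0.5·(0) + 0.3·(0) = 2.4
Best response: Top (10.8 is the largest).

Top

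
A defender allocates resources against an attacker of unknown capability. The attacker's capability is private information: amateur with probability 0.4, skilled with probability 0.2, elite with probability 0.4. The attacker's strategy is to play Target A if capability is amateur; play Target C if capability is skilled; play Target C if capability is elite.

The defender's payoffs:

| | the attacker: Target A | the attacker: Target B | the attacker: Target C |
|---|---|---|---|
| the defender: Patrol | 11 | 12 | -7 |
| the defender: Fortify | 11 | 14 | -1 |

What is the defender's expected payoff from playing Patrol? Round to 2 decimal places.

Take the expectation over the attacker's capability, weighting each type's action by its prior probability.
E[Patrol] = 0.4·11 + 0.2·(-7) + 0.4·(-7) = 4.4 + (-1.4) + (-2.8) = 0.2

0.20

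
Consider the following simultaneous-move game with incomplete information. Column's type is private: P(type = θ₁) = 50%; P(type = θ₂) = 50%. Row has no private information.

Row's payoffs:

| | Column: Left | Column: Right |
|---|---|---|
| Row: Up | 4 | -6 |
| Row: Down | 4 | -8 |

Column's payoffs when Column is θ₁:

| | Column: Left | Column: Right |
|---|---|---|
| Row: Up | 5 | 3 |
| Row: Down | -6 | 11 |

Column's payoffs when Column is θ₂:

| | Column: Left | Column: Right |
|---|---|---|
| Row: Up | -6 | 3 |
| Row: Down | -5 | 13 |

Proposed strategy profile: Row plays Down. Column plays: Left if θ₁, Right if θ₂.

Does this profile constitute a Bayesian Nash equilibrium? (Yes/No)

No

Row plays Down: E[Down] = 0.5·(4) + 0.5·(-8) = -2; E[Up] = -1. Not best-responding. ✗
Column (type θ₁), facing Down: Left gives -6, Right gives 11. Proposed Left is not best — profitable deviation exists. ✗
Column (type θ₂), facing Down: Left gives -5, Right gives 13. Proposed Right is best. ✓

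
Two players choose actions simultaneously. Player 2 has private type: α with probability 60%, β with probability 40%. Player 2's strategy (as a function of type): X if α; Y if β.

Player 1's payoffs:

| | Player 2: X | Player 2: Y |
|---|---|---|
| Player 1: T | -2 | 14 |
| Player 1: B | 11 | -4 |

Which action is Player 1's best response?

E[T] = 0.6·(-2) + 0.4·(14) = 4.4
E[B] = 0.6·(11) + 0.4·(-4) = 5
Best response: B (5 is the largest).

B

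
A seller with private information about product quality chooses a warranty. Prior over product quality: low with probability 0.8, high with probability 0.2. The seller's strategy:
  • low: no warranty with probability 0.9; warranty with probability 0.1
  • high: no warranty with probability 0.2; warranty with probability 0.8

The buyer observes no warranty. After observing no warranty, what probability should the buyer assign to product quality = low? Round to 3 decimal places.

P(no warranty) = 0.8·0.9 + 0.2·0.2 = 0.76
P(low | no warranty) = (0.8·0.9) / 0.76 = 0.72 / 0.76 = 0.947368

0.947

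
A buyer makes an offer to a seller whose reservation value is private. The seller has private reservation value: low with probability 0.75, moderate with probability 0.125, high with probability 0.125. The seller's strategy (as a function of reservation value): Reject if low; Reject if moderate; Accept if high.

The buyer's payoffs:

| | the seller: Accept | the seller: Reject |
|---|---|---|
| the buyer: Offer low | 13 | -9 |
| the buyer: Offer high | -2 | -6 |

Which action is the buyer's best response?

Compute the buyer's expected payoff for each action, taking the expectation over the seller's type.
E[Offer low] = 0.75·(-9) + 0.125·(-9) + 0.125·(13) = -6.25
E[Offer high] = 0.75·(-6) + 0.125·(-6) + 0.125·(-2) = -5.5
Best response: Offer high (-5.5 is the largest).

Offer high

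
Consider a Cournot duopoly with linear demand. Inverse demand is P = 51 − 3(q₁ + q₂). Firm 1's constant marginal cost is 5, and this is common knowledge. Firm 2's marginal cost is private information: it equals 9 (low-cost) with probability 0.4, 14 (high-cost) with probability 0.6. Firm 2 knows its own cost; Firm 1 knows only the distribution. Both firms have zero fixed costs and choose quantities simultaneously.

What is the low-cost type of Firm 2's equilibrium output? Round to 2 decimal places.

4.06

Type-c best response for Firm 2: q₂(c) = (51 − c)/6 − q₁/2.
Firm 1 maximizes expected profit; its first-order condition is 51 − 6q₁ − 3E[q₂] − 5 = 0.
Substituting E[q₂] and solving: E[c₂] = 12, so q₁ = (51 − 2·5 + 12)/9 = 5.88889.
q₂(low-cost) = (51 − 9 − 3·5.88889)/6 = 4.05556.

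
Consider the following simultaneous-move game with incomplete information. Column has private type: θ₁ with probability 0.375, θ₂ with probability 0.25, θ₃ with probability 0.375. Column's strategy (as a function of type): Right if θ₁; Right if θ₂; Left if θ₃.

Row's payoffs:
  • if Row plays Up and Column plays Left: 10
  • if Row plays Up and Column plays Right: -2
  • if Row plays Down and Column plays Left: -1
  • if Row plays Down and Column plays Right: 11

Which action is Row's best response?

Compute Row's expected payoff for each action, taking the expectation over Column's type.
E[Up] = 0.375·(-2) + 0.25·(-2) + 0.375·(10) = 2.5
E[Down] = 0.375·(11) + 0.25·(11) + 0.375·(-1) = 6.5
Best response: Down (6.5 is the largest).

Down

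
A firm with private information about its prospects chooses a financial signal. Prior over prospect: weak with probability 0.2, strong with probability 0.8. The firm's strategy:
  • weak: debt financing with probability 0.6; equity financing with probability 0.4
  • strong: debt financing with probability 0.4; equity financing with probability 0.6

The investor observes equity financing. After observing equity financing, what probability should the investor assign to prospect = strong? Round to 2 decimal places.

Apply Bayes' rule using the sender's strategy as the likelihood.
P(equity financing) = 0.2·0.4 + 0.8·0.6 = 0.56
P(strong | equity financing) = (0.8·0.6) / 0.56 = 0.48 / 0.56 = 0.857143

0.86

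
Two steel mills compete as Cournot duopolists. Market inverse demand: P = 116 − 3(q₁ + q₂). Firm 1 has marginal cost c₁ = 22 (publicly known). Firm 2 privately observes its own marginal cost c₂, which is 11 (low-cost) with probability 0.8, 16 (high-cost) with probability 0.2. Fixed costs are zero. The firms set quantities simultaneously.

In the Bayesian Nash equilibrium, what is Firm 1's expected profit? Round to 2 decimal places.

Each type of Firm 2 best-responds to q₁; Firm 1 best-responds to the expected q₂ over Firm 2's types.
Firm 2 with cost c maximizes (116 − 3(q₁+q₂) − c)·q₂, giving q₂(c) = (116 − c − 3q₁)/6.
E[c₂] = 0.8·11 + 0.2·16 = 12
Firm 1's FOC against E[q₂] yields q₁ = (116 − 2·22 + E[c₂])/9 = (116 − 44 + 12)/9 = 9.33333.
E[P] = 116 − 3·(q₁ + E[q₂]) = 50; Firm 1's expected profit = (E[P] − 22)·q₁ = (50 − 22)·9.33333 = 261.333.

261.33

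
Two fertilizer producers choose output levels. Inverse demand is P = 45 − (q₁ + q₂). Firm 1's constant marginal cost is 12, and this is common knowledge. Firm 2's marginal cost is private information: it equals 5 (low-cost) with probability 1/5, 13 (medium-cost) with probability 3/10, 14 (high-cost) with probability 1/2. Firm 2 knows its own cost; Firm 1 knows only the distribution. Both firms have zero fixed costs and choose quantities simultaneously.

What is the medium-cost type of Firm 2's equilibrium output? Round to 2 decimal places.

Type-c best response for Firm 2: q₂(c) = (45 − c)/2 − q₁/2.
Firm 1 maximizes expected profit; its first-order condition is 45 − 2q₁ − E[q₂] − 12 = 0.
Substituting E[q₂] and solving: E[c₂] = 11.9, so q₁ = (45 − 2·12 + 11.9)/3 = 10.9667.
q₂(medium-cost) = (45 − 13 − 10.9667)/2 = 10.5167.

10.52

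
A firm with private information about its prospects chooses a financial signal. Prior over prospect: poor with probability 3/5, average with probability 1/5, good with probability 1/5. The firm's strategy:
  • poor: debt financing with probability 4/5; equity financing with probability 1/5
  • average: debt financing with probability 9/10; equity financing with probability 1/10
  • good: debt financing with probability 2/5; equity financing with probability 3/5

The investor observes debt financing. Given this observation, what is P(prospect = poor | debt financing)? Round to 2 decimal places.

0.65

P(debt financing) = (3/5)·(4/5) + (1/5)·(9/10) + (1/5)·(2/5) = 37/50
P(poor | debt financing) = ((3/5)·(4/5)) / (37/50) = (12/25) / (37/50) = 24/37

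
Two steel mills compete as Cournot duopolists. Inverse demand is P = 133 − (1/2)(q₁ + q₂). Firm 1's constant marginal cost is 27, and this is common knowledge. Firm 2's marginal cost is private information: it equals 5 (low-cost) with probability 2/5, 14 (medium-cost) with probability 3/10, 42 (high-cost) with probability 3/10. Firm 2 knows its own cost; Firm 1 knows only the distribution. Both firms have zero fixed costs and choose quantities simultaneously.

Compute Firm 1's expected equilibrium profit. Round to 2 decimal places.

Type-c best response for Firm 2: q₂(c) = (133 − c) − q₁/2.
Firm 1 maximizes expected profit; its first-order condition is 133 − q₁ − (1/2)E[q₂] − 27 = 0.
Substituting E[q₂] and solving: E[c₂] = 18.8, so q₁ = (133 − 2·27 + 18.8)/(3/2) = 65.2.
E[P] = 133 − (1/2)·(q₁ + E[q₂]) = 59.6; Firm 1's expected profit = (E[P] − 27)·q₁ = (59.6 − 27)·65.2 = 2125.52.

2125.52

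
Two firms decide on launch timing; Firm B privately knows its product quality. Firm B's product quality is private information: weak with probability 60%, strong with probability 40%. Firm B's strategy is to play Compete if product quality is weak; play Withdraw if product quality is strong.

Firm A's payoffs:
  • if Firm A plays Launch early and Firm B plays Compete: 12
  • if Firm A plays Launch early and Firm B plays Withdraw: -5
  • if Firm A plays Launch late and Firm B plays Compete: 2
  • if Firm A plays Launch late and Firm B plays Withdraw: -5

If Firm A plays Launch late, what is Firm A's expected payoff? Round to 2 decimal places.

-0.80

E[Launch late] = 0.6·2 + 0.4·(-5) = 1.2 + (-2) = -0.8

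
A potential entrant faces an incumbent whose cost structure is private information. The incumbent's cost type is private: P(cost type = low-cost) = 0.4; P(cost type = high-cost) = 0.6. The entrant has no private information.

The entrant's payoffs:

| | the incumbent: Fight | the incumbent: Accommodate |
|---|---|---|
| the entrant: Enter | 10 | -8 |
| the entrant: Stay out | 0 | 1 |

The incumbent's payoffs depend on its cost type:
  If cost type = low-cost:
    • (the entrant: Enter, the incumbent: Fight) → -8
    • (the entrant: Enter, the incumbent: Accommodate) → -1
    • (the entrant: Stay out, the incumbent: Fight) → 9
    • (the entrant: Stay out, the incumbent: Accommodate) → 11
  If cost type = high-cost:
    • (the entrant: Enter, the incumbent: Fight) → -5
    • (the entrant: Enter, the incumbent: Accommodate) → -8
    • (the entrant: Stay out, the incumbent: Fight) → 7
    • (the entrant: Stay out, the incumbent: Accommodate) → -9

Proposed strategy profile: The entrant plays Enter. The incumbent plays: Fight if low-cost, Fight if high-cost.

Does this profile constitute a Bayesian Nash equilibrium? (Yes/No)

The entrant plays Enter: E[Enter] = 0.4·(10) + 0.6·(10) = 10; E[Stay out] = 0. Best-responding. ✓
The incumbent (cost type low-cost), facing Enter: Fight gives -8, Accommodate gives -1. Proposed Fight is not best — profitable deviation exists. ✗
The incumbent (cost type high-cost), facing Enter: Fight gives -5, Accommodate gives -8. Proposed Fight is best. ✓

No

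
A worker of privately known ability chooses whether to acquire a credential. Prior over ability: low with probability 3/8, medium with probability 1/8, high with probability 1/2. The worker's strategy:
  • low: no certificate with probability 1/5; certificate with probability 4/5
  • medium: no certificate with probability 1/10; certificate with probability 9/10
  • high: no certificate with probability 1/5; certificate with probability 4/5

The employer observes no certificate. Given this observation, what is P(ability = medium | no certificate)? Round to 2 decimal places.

0.07

P(no certificate) = (3/8)·(1/5) + (1/8)·(1/10) + (1/2)·(1/5) = 3/16
P(medium | no certificate) = ((1/8)·(1/10)) / (3/16) = (1/80) / (3/16) = 1/15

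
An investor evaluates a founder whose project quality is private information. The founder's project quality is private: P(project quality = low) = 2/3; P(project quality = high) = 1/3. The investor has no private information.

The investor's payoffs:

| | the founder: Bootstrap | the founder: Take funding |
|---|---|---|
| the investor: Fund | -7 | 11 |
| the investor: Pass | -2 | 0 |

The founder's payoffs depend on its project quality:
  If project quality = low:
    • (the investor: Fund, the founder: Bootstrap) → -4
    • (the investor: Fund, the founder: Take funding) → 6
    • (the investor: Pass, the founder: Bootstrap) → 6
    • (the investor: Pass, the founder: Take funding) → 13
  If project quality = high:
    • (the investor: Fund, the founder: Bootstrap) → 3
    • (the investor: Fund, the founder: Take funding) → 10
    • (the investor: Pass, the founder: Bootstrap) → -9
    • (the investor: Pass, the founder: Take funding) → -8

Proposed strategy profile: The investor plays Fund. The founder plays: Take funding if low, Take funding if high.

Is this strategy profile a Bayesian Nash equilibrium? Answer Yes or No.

Yes

The investor plays Fund: E[Fund] = 2/3·(11) + 1/3·(11) = 11; E[Pass] = 0. Best-responding. ✓
The founder (project quality low), facing Fund: Bootstrap gives -4, Take funding gives 6. Proposed Take funding is best. ✓
The founder (project quality high), facing Fund: Bootstrap gives 3, Take funding gives 10. Proposed Take funding is best. ✓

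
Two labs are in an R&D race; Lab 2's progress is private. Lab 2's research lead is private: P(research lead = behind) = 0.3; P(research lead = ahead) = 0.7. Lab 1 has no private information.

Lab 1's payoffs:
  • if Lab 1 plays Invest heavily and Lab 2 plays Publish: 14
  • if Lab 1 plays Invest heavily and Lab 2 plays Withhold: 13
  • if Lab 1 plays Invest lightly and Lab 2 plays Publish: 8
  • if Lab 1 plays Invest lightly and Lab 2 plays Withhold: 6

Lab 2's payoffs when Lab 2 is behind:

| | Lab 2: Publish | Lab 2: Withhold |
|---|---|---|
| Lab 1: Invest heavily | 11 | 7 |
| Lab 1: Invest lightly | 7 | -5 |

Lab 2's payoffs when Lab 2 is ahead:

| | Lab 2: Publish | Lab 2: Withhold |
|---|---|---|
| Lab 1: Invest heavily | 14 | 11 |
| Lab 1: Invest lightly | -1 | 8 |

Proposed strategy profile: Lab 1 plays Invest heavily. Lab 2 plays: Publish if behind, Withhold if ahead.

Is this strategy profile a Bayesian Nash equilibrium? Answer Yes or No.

No

A profile is a BNE iff every type of every player is best-responding given beliefs about the other side.
Lab 1 plays Invest heavily: E[Invest heavily] = 0.3·(14) + 0.7·(13) = 13.3; E[Invest lightly] = 6.6. Best-responding. ✓
Lab 2 (research lead behind), facing Invest heavily: Publish gives 11, Withhold gives 7. Proposed Publish is best. ✓
Lab 2 (research lead ahead), facing Invest heavily: Publish gives 14, Withhold gives 11. Proposed Withhold is not best — profitable deviation exists. ✗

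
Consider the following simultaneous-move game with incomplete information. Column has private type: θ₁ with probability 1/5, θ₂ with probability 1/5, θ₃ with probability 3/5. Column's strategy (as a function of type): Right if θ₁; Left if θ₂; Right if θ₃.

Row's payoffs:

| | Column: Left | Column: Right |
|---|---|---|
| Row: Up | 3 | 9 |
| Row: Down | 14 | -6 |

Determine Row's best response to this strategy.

Compute Row's expected payoff for each action, taking the expectation over Column's type.
E[Up] = 1/5·(9) + 1/5·(3) + 3/5·(9) = 39/5
E[Down] = 1/5·(-6) + 1/5·(14) + 3/5·(-6) = -2
Best response: Up (39/5 is the largest).

Up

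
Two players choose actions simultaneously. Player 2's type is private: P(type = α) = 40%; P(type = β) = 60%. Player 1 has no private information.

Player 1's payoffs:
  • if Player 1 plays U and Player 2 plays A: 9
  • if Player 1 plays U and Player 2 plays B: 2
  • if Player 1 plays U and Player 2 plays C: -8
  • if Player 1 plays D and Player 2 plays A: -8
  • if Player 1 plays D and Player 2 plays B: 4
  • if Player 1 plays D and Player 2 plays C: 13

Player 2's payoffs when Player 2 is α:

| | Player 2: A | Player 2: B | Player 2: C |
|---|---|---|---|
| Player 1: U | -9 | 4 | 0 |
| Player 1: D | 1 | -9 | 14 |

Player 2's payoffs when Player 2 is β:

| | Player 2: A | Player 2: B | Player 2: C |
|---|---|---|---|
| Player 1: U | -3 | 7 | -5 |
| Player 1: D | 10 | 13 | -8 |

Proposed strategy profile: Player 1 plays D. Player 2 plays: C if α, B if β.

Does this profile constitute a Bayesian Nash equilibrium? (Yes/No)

Yes

Player 1 plays D: E[D] = 0.4·(13) + 0.6·(4) = 7.6; E[U] = -2. Best-responding. ✓
Player 2 (type α), facing D: A gives 1, B gives -9, C gives 14. Proposed C is best. ✓
Player 2 (type β), facing D: A gives 10, B gives 13, C gives -8. Proposed B is best. ✓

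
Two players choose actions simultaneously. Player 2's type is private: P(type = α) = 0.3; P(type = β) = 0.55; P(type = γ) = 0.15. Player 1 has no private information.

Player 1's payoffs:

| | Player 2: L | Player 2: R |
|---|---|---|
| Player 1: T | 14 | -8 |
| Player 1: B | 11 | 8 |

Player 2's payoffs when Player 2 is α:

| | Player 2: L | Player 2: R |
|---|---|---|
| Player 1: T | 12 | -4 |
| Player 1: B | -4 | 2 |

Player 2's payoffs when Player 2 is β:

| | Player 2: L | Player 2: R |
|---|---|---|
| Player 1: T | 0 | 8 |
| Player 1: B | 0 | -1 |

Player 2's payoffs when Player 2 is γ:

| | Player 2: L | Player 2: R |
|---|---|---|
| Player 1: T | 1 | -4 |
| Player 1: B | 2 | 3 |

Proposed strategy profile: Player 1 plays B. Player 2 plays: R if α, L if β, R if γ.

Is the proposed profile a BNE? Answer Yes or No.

Player 1 plays B: E[B] = 0.3·(8) + 0.55·(11) + 0.15·(8) = 9.65; E[T] = 4.1. Best-responding. ✓
Player 2 (type α), facing B: L gives -4, R gives 2. Proposed R is best. ✓
Player 2 (type β), facing B: L gives 0, R gives -1. Proposed L is best. ✓
Player 2 (type γ), facing B: L gives 2, R gives 3. Proposed R is best. ✓

Yes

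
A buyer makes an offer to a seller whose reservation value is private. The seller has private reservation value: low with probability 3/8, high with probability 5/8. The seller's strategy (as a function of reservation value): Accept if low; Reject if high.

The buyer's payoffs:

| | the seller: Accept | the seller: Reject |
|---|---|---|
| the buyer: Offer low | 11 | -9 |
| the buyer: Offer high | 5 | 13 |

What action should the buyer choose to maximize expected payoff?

Offer high

Compute the buyer's expected payoff for each action, taking the expectation over the seller's type.
E[Offer low] = 3/8·(11) + 5/8·(-9) = -3/2
E[Offer high] = 3/8·(5) + 5/8·(13) = 10
Best response: Offer high (10 is the largest).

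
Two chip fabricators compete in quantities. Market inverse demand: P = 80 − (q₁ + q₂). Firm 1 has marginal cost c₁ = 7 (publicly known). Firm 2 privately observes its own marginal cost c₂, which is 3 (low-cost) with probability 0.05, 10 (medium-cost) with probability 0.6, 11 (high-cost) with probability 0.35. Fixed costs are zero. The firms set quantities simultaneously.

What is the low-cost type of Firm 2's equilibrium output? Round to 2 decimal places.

25.83

Firm 2 with cost c maximizes (80 − (q₁+q₂) − c)·q₂, giving q₂(c) = (80 − c − q₁)/2.
E[c₂] = 0.05·3 + 0.6·10 + 0.35·11 = 10
Firm 1's FOC against E[q₂] yields q₁ = (80 − 2·7 + E[c₂])/3 = (80 − 14 + 10)/3 = 25.3333.
q₂(low-cost) = (80 − 3 − 25.3333)/2 = 25.8333.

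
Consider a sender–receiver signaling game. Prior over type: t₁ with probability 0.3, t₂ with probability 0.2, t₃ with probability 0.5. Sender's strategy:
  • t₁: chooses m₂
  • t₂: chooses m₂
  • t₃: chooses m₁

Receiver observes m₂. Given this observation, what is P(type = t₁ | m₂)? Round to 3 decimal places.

Apply Bayes' rule using the sender's strategy as the likelihood.
P(m₂) = 0.3·1 + 0.2·1 + 0.5·0 = 0.5
P(t₁ | m₂) = (0.3·1) / 0.5 = 0.3 / 0.5 = 0.6

0.600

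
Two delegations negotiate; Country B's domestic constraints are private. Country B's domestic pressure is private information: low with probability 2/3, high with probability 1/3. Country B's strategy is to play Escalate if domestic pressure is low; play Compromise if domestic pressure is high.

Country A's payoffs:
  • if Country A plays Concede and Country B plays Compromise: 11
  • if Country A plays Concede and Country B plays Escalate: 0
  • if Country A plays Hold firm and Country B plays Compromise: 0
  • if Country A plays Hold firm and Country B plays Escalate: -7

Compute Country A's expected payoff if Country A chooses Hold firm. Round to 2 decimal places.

-4.67

Take the expectation over Country B's domestic pressure, weighting each type's action by its prior probability.
E[Hold firm] = 2/3·(-7) + 1/3·0 = (-14/3) + 0 = -14/3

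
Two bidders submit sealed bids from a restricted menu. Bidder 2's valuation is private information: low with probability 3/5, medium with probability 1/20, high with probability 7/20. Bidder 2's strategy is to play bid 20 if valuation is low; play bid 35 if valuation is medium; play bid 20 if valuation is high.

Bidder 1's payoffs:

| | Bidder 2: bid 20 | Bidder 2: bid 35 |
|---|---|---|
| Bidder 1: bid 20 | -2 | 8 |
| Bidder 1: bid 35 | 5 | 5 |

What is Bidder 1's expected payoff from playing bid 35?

5

Take the expectation over Bidder 2's valuation, weighting each type's action by its prior probability.
E[bid 35] = 3/5·5 + 1/20·5 + 7/20·5 = 3 + 1/4 + 7/4 = 5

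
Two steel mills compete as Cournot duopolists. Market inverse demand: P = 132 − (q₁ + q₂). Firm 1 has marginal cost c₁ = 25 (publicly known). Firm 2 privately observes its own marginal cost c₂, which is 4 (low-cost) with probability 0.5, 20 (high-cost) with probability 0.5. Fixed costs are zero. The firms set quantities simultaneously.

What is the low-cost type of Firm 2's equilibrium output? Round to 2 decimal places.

Type-c best response for Firm 2: q₂(c) = (132 − c)/2 − q₁/2.
Firm 1 maximizes expected profit; its first-order condition is 132 − 2q₁ − E[q₂] − 25 = 0.
Substituting E[q₂] and solving: E[c₂] = 12, so q₁ = (132 − 2·25 + 12)/3 = 31.3333.
q₂(low-cost) = (132 − 4 − 31.3333)/2 = 48.3333.

48.33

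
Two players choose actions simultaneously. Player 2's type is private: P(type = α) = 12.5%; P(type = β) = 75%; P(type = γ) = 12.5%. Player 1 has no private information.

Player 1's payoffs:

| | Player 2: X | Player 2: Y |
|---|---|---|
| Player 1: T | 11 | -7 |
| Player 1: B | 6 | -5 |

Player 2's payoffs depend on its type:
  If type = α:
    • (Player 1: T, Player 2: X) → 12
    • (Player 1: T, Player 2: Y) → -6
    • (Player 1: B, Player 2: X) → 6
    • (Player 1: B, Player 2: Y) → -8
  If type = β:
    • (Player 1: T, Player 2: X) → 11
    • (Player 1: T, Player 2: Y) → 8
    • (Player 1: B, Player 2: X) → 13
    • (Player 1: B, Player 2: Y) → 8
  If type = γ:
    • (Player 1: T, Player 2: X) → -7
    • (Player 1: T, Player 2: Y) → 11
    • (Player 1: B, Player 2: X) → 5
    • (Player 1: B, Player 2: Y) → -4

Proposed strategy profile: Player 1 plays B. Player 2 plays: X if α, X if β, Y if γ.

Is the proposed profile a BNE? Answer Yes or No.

No

Player 1 plays B: E[B] = 0.125·(6) + 0.75·(6) + 0.125·(-5) = 4.625; E[T] = 8.75. Not best-responding. ✗
Player 2 (type α), facing B: X gives 6, Y gives -8. Proposed X is best. ✓
Player 2 (type β), facing B: X gives 13, Y gives 8. Proposed X is best. ✓
Player 2 (type γ), facing B: X gives 5, Y gives -4. Proposed Y is not best — profitable deviation exists. ✗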